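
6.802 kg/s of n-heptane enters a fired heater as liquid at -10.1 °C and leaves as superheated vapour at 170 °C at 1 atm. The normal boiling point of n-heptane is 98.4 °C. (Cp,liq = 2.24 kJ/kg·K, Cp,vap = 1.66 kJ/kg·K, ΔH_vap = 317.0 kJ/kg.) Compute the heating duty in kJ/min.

liquid -10.1→98.4 °C: 243.04 kJ/kg
vaporisation at 98.4 °C: 317 kJ/kg
vapour 98.4→170 °C: 118.86 kJ/kg
Δh = 243.04 + 317 + 118.86 = 678.9 kJ/kg
Q = ṁ·Δh = 6.802 kg/s × 678.9 kJ/kg = 4617.9 kJ/s
|Q| = 4617.9 kW = 277070 kJ/min

Q = 277000 kJ/min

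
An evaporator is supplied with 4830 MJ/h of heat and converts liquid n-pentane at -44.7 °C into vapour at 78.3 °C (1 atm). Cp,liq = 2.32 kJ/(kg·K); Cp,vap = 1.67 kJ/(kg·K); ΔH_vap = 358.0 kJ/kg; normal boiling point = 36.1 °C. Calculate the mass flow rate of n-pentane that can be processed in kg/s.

Δh = 2.32×(36.1−-44.7) + 358.0 + 1.67×(78.3−36.1) = 615.93 kJ/kg
Q = 4830 MJ/h = 1341.7 kJ/s = 1341.7 kJ/s
ṁ = Q/Δh = 1341.7 / 615.93 = 2.1783 kg/s

ṁ = 2.18 kg/s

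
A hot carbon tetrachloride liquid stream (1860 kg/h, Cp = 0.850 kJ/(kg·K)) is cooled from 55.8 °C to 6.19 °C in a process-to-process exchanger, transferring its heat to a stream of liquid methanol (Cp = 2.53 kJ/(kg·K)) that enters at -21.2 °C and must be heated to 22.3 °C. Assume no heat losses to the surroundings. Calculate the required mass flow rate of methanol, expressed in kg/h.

ṁ_c = 713 kg/h

Heat released by hot stream: Q = 1860 × 0.850 × (55.8 − 6.19) = 78433 kJ/h
Energy balance on cold side (adiabatic exchanger): Q = ṁ_c·Cp_c·(T_c,out − T_c,in)
ṁ_c = 78433 / [2.53 × (22.3 − -21.2)] = 712.67 kg/h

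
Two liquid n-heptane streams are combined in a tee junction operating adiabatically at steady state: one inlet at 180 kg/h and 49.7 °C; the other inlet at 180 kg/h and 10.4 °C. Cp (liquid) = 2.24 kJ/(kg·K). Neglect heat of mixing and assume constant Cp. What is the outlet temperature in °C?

Energy balance with Q = 0: Σ ṁᵢCp,ᵢ(T_out − Tᵢ) = 0
T_out = Σ ṁᵢCp,ᵢTᵢ / Σ ṁᵢCp,ᵢ
      = 24232 / 806.4 = 30.05 °C

T_out = 30.1 °C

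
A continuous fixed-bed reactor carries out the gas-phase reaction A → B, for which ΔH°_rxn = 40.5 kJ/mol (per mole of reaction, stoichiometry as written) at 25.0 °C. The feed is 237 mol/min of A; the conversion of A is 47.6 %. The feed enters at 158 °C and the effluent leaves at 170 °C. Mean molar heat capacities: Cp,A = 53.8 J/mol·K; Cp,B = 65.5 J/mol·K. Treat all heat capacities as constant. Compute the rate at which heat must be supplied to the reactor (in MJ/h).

Extent of reaction ξ = 0.476 × 237 = 112.81 mol/min
Reaction term: ξ·ΔH°_rxn = 112.81 × 40.5 = 4568.9 kJ/min
Sensible, feed 158→25 °C: -1695.8 kJ/min
Outlet flows (mol/min): A 124.19, B 112.81
Sensible, products 25→170 °C: 2040.2 kJ/min
Q = ΔH = 4913.3 kJ/min = 81.888 kW
Heat supplied = 294.8 MJ/h

Q_in = 295 MJ/h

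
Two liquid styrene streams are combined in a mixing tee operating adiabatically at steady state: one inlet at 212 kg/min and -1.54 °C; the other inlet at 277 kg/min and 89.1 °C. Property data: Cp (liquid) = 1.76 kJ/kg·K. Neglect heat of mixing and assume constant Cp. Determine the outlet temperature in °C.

Energy balance with Q = 0: Σ ṁᵢCp,ᵢ(T_out − Tᵢ) = 0
Σ ṁᵢCp,ᵢTᵢ = 212×1.76×-1.54 + 277×1.76×89.1 = 42863
Σ ṁᵢCp,ᵢ = 212×1.76 + 277×1.76 = 860.64
T_out = 42863 / 860.64 = 49.804 °C

T_out = 49.8 °C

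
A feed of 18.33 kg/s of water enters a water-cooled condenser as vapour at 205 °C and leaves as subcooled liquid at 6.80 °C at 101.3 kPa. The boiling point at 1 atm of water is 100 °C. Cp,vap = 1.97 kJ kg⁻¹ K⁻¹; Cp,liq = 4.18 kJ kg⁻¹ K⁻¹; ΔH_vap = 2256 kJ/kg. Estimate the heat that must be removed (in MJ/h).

Q_c = 188000 MJ/h

vapour 205→100 °C: -206.85 kJ/kg
condensation at 100 °C: -2256 kJ/kg
liquid 100→6.80 °C: -389.58 kJ/kg
Δh = -206.85 + -2256 + -389.58 = -2852.4 kJ/kg
Q = ṁ·Δh = 18.33 kg/s × -2852.4 kJ/kg = -52285 kJ/s
|Q| = 52285 kW = 188230 MJ/h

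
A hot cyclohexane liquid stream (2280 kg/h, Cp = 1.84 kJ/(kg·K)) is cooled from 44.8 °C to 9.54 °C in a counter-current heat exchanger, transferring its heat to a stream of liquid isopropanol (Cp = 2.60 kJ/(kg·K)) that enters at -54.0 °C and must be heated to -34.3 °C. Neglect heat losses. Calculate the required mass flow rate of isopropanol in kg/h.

ṁ_c = 2890 kg/h

Heat released by hot stream: Q = 2280 × 1.84 × (44.8 − 9.54) = 147920 kJ/h
Energy balance on cold side (adiabatic exchanger): Q = ṁ_c·Cp_c·(T_c,out − T_c,in)
ṁ_c = 147920 / [2.60 × (-34.3 − -54.0)] = 2888 kg/h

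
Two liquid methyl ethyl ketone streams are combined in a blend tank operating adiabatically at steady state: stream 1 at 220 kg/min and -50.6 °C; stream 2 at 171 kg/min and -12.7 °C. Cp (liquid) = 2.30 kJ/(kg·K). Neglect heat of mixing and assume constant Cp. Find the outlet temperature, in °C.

T_out = -34.0 °C

Adiabatic, steady state ⇒ Σ ṁᵢCp,ᵢ(T_out − Tᵢ) = 0
Σ ṁᵢCp,ᵢTᵢ = 220×2.30×-50.6 + 171×2.30×-12.7 = -30599
Σ ṁᵢCp,ᵢ = 220×2.30 + 171×2.30 = 899.3
T_out = -30599 / 899.3 = -34.025 °C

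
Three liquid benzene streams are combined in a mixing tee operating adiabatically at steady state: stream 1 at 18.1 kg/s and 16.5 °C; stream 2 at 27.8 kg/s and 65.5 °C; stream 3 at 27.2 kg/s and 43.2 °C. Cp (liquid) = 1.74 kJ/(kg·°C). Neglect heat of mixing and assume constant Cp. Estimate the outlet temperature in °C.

Adiabatic, steady state ⇒ Σ ṁᵢCp,ᵢ(T_out − Tᵢ) = 0
T_out = Σ ṁᵢCp,ᵢTᵢ / Σ ṁᵢCp,ᵢ
      = 5732.6 / 127.19 = 45.07 °C

T_out = 45.1 °C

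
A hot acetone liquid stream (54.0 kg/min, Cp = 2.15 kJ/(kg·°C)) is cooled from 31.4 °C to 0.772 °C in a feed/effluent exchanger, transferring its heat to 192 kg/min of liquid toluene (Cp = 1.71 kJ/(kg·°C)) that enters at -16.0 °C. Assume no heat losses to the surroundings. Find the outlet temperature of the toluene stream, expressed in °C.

T_c,out = -5.17 °C

Heat released by hot stream: Q = 54.0 × 2.15 × (31.4 − 0.772) = 3555.9 kJ/min
Energy balance on cold side (adiabatic exchanger): Q = ṁ_c·Cp_c·(T_c,out − T_c,in)
T_c,out = -16.0 + 3555.9/(192 × 1.71) = -5.1694 °C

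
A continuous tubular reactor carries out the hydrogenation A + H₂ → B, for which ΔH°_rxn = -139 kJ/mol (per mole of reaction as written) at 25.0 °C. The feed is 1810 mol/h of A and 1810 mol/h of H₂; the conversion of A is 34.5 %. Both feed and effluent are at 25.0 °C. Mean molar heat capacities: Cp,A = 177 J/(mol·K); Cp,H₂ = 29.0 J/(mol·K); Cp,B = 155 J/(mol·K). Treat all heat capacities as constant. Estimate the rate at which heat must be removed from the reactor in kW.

Q_out = 24.1 kW

Extent of reaction ξ = 0.345 × 1810 = 624.45 mol/h
Reaction term: ξ·ΔH°_rxn = 624.45 × -139 = -86799 kJ/h
Q = ΔH = -86799 kJ/h = -24.111 kW
Heat removed = 24.111 kW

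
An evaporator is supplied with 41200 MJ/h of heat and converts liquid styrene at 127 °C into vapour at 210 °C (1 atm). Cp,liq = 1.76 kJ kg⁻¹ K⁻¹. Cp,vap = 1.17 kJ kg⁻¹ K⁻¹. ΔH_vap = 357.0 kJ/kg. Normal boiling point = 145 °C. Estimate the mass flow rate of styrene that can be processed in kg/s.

Δh = 1.76×(145−127) + 357.0 + 1.17×(210−145) = 464.73 kJ/kg
Q = 41200 MJ/h = 11444 kJ/s = 11444 kJ/s
ṁ = Q/Δh = 11444 / 464.73 = 24.626 kg/s

ṁ = 24.6 kg/s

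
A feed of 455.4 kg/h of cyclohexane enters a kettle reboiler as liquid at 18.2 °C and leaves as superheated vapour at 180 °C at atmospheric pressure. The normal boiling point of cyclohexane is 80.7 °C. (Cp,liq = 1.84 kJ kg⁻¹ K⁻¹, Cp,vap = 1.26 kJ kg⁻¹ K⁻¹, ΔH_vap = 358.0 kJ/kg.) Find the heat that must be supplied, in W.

liquid 18.2→80.7 °C: 115 kJ/kg
vaporisation at 80.7 °C: 358 kJ/kg
vapour 80.7→180 °C: 125.12 kJ/kg
Δh = 115 + 358 + 125.12 = 598.12 kJ/kg
Q = ṁ·Δh = 455.4 kg/h × 598.12 kJ/kg = 272380 kJ/h
|Q| = 75.662 kW = 75662 W

Q = 75700 W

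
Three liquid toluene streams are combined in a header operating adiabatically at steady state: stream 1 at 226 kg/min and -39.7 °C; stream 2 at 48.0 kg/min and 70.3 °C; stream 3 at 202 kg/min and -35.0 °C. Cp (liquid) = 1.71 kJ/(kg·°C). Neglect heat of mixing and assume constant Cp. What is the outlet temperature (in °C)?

No heat crosses the boundary, so H_out = H_in.
T_out = Σ ṁᵢCp,ᵢTᵢ / Σ ṁᵢCp,ᵢ
      = -21662 / 813.96 = -26.613 °C

T_out = -26.6 °C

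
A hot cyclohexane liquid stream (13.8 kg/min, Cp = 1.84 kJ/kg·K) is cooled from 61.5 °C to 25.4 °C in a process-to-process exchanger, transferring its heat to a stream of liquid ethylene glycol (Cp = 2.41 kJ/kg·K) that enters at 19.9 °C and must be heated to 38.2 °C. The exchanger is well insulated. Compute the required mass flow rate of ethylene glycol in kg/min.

Heat released by hot stream: Q = 13.8 × 1.84 × (61.5 − 25.4) = 916.65 kJ/min
Energy balance on cold side (adiabatic exchanger): Q = ṁ_c·Cp_c·(T_c,out − T_c,in)
ṁ_c = 916.65 / [2.41 × (38.2 − 19.9)] = 20.784 kg/min

ṁ_c = 20.8 kg/min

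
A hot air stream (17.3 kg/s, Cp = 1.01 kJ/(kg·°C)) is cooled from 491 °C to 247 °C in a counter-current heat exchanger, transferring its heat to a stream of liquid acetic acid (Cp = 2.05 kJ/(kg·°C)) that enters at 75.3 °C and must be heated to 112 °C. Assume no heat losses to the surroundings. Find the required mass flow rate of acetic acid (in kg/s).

Heat released by hot stream: Q = 17.3 × 1.01 × (491 − 247) = 4263.4 kJ/s
Energy balance on cold side (adiabatic exchanger): Q = ṁ_c·Cp_c·(T_c,out − T_c,in)
ṁ_c = 4263.4 / [2.05 × (112 − 75.3)] = 56.668 kg/s

ṁ_c = 56.7 kg/s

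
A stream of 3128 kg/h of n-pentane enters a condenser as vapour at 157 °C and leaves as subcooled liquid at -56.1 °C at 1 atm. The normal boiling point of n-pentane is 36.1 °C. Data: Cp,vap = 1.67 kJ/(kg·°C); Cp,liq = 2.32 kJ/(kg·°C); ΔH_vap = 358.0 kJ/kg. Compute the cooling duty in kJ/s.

Q_c = 672 kJ/s

vapour 157→36.1 °C: -201.9 kJ/kg
condensation at 36.1 °C: -358 kJ/kg
liquid 36.1→-56.1 °C: -213.9 kJ/kg
Δh = -201.9 + -358 + -213.9 = -773.81 kJ/kg
Q = ṁ·Δh = 3128 kg/h × -773.81 kJ/kg = -2.4205e+06 kJ/h
|Q| = 672.35 kW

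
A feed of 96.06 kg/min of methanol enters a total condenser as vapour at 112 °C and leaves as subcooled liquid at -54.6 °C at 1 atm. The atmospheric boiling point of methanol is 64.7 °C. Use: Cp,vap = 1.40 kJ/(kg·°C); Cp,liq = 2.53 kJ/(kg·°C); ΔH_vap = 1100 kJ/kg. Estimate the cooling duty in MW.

vapour 112→64.7 °C: -66.22 kJ/kg
condensation at 64.7 °C: -1100 kJ/kg
liquid 64.7→-54.6 °C: -301.83 kJ/kg
Δh = -66.22 + -1100 + -301.83 = -1468 kJ/kg
Q = ṁ·Δh = 96.06 kg/min × -1468 kJ/kg = -141020 kJ/min
|Q| = 2350.3 kW = 2.3503 MW

Q_c = 2.35 MW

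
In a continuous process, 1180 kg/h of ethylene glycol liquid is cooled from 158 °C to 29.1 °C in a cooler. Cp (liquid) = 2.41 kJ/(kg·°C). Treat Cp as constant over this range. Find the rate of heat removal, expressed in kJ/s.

Q_c = 102 kJ/s

Q = ṁ·Cp·ΔT = 1180 × 2.41 × (29.1 − 158) = -366570 kJ/h
Converting: 366570 / 3600 s = 101.82 kW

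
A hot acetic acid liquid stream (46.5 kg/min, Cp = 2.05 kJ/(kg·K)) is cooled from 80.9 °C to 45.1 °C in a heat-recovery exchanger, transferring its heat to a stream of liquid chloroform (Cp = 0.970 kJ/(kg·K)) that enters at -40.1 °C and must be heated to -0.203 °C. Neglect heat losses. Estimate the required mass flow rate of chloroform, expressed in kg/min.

ṁ_c = 88.2 kg/min

Heat released by hot stream: Q = 46.5 × 2.05 × (80.9 − 45.1) = 3412.6 kJ/min
Energy balance on cold side (adiabatic exchanger): Q = ṁ_c·Cp_c·(T_c,out − T_c,in)
ṁ_c = 3412.6 / [0.970 × (-0.203 − -40.1)] = 88.182 kg/min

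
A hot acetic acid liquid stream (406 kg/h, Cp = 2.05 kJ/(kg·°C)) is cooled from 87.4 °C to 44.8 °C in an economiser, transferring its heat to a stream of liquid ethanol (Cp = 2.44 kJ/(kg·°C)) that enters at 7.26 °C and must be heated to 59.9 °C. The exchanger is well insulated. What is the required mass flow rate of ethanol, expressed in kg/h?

ṁ_c = 276 kg/h

Heat released by hot stream: Q = 406 × 2.05 × (87.4 − 44.8) = 35456 kJ/h
Energy balance on cold side (adiabatic exchanger): Q = ṁ_c·Cp_c·(T_c,out − T_c,in)
ṁ_c = 35456 / [2.44 × (59.9 − 7.26)] = 276.05 kg/h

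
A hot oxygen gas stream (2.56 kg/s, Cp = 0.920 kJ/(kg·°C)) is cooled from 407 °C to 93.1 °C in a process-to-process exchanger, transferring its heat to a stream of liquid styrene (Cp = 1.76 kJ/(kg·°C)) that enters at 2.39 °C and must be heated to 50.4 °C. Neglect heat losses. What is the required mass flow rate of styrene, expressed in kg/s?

Heat released by hot stream: Q = 2.56 × 0.920 × (407 − 93.1) = 739.3 kJ/s
Energy balance on cold side (adiabatic exchanger): Q = ṁ_c·Cp_c·(T_c,out − T_c,in)
ṁ_c = 739.3 / [1.76 × (50.4 − 2.39)] = 8.7493 kg/s

ṁ_c = 8.75 kg/s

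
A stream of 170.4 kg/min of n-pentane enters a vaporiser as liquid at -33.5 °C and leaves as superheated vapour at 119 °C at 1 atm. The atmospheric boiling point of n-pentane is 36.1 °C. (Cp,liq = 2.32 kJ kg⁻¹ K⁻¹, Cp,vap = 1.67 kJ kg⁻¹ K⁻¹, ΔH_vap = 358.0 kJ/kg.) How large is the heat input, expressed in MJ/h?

liquid -33.5→36.1 °C: 161.47 kJ/kg
vaporisation at 36.1 °C: 358 kJ/kg
vapour 36.1→119 °C: 138.44 kJ/kg
Δh = 161.47 + 358 + 138.44 = 657.91 kJ/kg
Q = ṁ·Δh = 170.4 kg/min × 657.91 kJ/kg = 112110 kJ/min
|Q| = 1868.5 kW = 6726.5 MJ/h

Q = 6730 MJ/h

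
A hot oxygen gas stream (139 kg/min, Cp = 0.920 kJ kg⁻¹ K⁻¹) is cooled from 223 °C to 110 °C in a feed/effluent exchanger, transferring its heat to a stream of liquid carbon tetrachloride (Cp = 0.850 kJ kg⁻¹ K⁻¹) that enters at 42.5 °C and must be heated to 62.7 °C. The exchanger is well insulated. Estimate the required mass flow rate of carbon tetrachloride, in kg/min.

ṁ_c = 842 kg/min

Heat released by hot stream: Q = 139 × 0.920 × (223 − 110) = 14450 kJ/min
Energy balance on cold side (adiabatic exchanger): Q = ṁ_c·Cp_c·(T_c,out − T_c,in)
ṁ_c = 14450 / [0.850 × (62.7 − 42.5)] = 841.61 kg/min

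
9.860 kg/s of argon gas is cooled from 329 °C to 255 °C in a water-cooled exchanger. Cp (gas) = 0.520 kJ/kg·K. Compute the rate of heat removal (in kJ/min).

Q = ṁ·Cp·ΔT = 9.860 × 0.520 × (255 − 329) = -379.41 kJ/s
Cooling duty = 22765 kJ/min

Q_c = 22800 kJ/min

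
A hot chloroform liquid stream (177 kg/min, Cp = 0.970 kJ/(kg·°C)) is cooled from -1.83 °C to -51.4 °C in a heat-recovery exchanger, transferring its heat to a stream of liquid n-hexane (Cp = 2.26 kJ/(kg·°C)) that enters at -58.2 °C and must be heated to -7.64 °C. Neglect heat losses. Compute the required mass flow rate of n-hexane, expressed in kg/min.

Heat released by hot stream: Q = 177 × 0.970 × (-1.83 − -51.4) = 8510.7 kJ/min
Energy balance on cold side (adiabatic exchanger): Q = ṁ_c·Cp_c·(T_c,out − T_c,in)
ṁ_c = 8510.7 / [2.26 × (-7.64 − -58.2)] = 74.482 kg/min

ṁ_c = 74.5 kg/min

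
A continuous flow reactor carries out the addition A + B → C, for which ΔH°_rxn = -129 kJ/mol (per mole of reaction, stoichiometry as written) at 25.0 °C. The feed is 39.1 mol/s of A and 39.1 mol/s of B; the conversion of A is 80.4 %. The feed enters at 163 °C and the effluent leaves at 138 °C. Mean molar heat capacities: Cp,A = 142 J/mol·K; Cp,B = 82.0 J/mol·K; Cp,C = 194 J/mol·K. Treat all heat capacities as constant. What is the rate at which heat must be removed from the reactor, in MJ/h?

Extent of reaction ξ = 0.804 × 39.1 = 31.436 mol/s
Reaction term: ξ·ΔH°_rxn = 31.436 × -129 = -4055.3 kJ/s
Sensible, feed 163→25 °C: -1208.7 kJ/s
Outlet flows (mol/s): A 7.6636, B 7.6636, C 31.436
Sensible, products 25→138 °C: 883.13 kJ/s
Q = ΔH = -4380.8 kJ/s = -4380.8 kW
Heat removed = 15771 MJ/h

Q_out = 15800 MJ/h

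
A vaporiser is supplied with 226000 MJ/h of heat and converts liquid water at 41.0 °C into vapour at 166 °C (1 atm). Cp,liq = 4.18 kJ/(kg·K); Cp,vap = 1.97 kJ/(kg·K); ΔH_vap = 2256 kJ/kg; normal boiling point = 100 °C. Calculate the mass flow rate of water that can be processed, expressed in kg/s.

ṁ = 23.8 kg/s

Δh = 4.18×(100−41.0) + 2256 + 1.97×(166−100) = 2632.6 kJ/kg
Q = 226000 MJ/h = 62778 kJ/s = 62778 kJ/s
ṁ = Q/Δh = 62778 / 2632.6 = 23.846 kg/s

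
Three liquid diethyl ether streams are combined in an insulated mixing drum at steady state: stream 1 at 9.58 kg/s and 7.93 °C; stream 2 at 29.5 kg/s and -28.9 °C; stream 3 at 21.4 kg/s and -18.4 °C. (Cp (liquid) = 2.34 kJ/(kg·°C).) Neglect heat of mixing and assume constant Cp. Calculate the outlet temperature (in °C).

No heat crosses the boundary, so H_out = H_in.
Σ ṁᵢCp,ᵢTᵢ = 9.58×2.34×7.93 + 29.5×2.34×-28.9 + 21.4×2.34×-18.4 = -2738.6
Σ ṁᵢCp,ᵢ = 9.58×2.34 + 29.5×2.34 + 21.4×2.34 = 141.52
T_out = -2738.6 / 141.52 = -19.351 °C

T_out = -19.4 °C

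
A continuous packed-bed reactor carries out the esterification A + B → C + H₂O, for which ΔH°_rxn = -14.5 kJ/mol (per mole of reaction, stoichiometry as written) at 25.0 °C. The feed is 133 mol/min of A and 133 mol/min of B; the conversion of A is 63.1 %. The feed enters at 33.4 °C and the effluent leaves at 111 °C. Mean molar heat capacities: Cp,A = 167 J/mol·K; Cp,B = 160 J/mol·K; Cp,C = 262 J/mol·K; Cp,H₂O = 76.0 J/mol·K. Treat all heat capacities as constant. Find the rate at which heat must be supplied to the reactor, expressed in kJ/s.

Extent of reaction ξ = 0.631 × 133 = 83.923 mol/min
Reaction term: ξ·ΔH°_rxn = 83.923 × -14.5 = -1216.9 kJ/min
Sensible, feed 33.4→25 °C: -365.32 kJ/min
Outlet flows (mol/min): A 49.077, B 49.077, C 83.923, H₂O 83.923
Sensible, products 25→111 °C: 3819.6 kJ/min
Q = ΔH = 2237.4 kJ/min = 37.29 kW
Heat supplied = 37.29 kJ/s

Q_in = 37.3 kJ/s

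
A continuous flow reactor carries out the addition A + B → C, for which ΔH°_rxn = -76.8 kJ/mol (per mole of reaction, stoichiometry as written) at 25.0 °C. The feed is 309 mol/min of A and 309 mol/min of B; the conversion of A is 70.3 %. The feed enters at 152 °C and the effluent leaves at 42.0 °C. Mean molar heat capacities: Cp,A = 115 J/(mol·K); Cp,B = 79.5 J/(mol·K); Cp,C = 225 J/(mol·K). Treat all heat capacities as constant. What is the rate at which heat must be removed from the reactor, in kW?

Q_out = 386 kW

Extent of reaction ξ = 0.703 × 309 = 217.23 mol/min
Reaction term: ξ·ΔH°_rxn = 217.23 × -76.8 = -16683 kJ/min
Sensible, feed 152→25 °C: -7632.8 kJ/min
Outlet flows (mol/min): A 91.773, B 91.773, C 217.23
Sensible, products 25→42.0 °C: 1134.3 kJ/min
Q = ΔH = -23181 kJ/min = -386.36 kW
Heat removed = 386.36 kW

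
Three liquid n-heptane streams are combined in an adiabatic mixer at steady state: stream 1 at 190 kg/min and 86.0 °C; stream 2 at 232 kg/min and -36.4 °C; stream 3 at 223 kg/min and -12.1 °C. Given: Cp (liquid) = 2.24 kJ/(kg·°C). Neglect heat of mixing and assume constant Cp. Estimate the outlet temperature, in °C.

Adiabatic, steady state ⇒ Σ ṁᵢCp,ᵢ(T_out − Tᵢ) = 0
Σ ṁᵢCp,ᵢTᵢ = 190×2.24×86.0 + 232×2.24×-36.4 + 223×2.24×-12.1 = 11641
Σ ṁᵢCp,ᵢ = 190×2.24 + 232×2.24 + 223×2.24 = 1444.8
T_out = 11641 / 1444.8 = 8.0572 °C

T_out = 8.06 °C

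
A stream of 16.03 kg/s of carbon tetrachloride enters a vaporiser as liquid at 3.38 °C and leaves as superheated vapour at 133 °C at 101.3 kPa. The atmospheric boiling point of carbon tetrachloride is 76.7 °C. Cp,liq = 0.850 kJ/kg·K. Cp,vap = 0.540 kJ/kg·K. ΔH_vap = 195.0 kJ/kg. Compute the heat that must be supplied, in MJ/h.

liquid 3.38→76.7 °C: 62.322 kJ/kg
vaporisation at 76.7 °C: 195 kJ/kg
vapour 76.7→133 °C: 30.402 kJ/kg
Δh = 62.322 + 195 + 30.402 = 287.72 kJ/kg
Q = ṁ·Δh = 16.03 kg/s × 287.72 kJ/kg = 4612.2 kJ/s
|Q| = 4612.2 kW = 16604 MJ/h

Q = 16600 MJ/h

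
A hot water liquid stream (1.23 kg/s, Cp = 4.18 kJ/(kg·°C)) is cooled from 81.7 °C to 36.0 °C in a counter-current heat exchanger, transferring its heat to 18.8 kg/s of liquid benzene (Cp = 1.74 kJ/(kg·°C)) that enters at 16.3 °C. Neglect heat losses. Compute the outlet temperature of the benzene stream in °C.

Heat released by hot stream: Q = 1.23 × 4.18 × (81.7 − 36.0) = 234.96 kJ/s
Energy balance on cold side (adiabatic exchanger): Q = ṁ_c·Cp_c·(T_c,out − T_c,in)
T_c,out = 16.3 + 234.96/(18.8 × 1.74) = 23.483 °C

T_c,out = 23.5 °C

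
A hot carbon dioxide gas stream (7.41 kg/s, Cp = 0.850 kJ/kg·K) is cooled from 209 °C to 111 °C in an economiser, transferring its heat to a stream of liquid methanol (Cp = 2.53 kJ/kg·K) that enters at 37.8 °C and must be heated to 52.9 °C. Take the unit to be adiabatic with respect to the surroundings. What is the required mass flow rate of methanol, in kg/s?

ṁ_c = 16.2 kg/s

Heat released by hot stream: Q = 7.41 × 0.850 × (209 − 111) = 617.25 kJ/s
Energy balance on cold side (adiabatic exchanger): Q = ṁ_c·Cp_c·(T_c,out − T_c,in)
ṁ_c = 617.25 / [2.53 × (52.9 − 37.8)] = 16.157 kg/s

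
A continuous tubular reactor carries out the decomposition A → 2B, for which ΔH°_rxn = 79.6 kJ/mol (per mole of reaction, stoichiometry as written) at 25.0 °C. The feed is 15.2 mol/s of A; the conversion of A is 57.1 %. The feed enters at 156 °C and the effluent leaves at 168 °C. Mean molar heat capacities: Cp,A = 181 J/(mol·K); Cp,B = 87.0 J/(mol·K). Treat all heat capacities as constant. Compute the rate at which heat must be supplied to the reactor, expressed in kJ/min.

Q_in = 42900 kJ/min

Extent of reaction ξ = 0.571 × 15.2 = 8.6792 mol/s
Reaction term: ξ·ΔH°_rxn = 8.6792 × 79.6 = 690.86 kJ/s
Sensible, feed 156→25 °C: -360.41 kJ/s
Outlet flows (mol/s): A 6.5208, B 17.358
Sensible, products 25→168 °C: 384.73 kJ/s
Q = ΔH = 715.19 kJ/s = 715.19 kW
Heat supplied = 42911 kJ/min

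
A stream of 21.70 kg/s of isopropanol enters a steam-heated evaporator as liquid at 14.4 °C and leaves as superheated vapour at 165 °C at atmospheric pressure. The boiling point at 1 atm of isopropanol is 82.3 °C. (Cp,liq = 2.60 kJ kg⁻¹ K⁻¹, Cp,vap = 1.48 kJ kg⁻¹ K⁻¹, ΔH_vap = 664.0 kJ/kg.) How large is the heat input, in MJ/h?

Q = 75200 MJ/h

liquid 14.4→82.3 °C: 176.54 kJ/kg
vaporisation at 82.3 °C: 664 kJ/kg
vapour 82.3→165 °C: 122.4 kJ/kg
Δh = 176.54 + 664 + 122.4 = 962.94 kJ/kg
Q = ṁ·Δh = 21.70 kg/s × 962.94 kJ/kg = 20896 kJ/s
|Q| = 20896 kW = 75225 MJ/h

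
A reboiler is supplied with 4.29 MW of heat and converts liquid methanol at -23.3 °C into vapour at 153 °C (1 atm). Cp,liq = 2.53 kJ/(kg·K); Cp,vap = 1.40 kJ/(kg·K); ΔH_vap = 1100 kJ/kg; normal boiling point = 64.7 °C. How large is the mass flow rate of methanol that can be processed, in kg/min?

Δh = 2.53×(64.7−-23.3) + 1100 + 1.40×(153−64.7) = 1446.3 kJ/kg
Q = 4.29 MW = 4290 kJ/s = 257400 kJ/min
ṁ = Q/Δh = 257400 / 1446.3 = 177.98 kg/min

ṁ = 178 kg/min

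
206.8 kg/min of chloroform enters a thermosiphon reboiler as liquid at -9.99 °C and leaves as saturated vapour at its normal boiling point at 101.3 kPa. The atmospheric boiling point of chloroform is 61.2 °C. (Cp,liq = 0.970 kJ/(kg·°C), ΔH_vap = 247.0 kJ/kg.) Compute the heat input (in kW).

liquid -9.99→61.2 °C: 69.054 kJ/kg
vaporisation at 61.2 °C: 247 kJ/kg
Δh = 69.054 + 247 = 316.05 kJ/kg
Q = ṁ·Δh = 206.8 kg/min × 316.05 kJ/kg = 65360 kJ/min
|Q| = 1089.3 kW

Q = 1090 kW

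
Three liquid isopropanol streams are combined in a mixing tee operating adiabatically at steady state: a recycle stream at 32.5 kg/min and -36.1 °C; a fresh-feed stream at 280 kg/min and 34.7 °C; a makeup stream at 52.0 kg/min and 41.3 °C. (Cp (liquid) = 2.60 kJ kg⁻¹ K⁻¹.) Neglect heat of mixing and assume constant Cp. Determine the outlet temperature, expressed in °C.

T_out = 29.3 °C

Adiabatic, steady state ⇒ Σ ṁᵢCp,ᵢ(T_out − Tᵢ) = 0
T_out = Σ ṁᵢCp,ᵢTᵢ / Σ ṁᵢCp,ᵢ
      = 27795 / 947.7 = 29.329 °C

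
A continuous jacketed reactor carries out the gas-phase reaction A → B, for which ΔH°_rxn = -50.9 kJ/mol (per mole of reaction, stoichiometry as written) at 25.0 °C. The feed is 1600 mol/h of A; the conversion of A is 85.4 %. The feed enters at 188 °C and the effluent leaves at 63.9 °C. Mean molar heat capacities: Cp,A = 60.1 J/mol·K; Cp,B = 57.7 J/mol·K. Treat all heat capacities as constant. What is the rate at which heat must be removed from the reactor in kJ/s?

Extent of reaction ξ = 0.854 × 1600 = 1366.4 mol/h
Reaction term: ξ·ΔH°_rxn = 1366.4 × -50.9 = -69550 kJ/h
Sensible, feed 188→25 °C: -15674 kJ/h
Outlet flows (mol/h): A 233.6, B 1366.4
Sensible, products 25→63.9 °C: 3613.1 kJ/h
Q = ΔH = -81611 kJ/h = -22.67 kW
Heat removed = 22.67 kJ/s

Q_out = 22.7 kJ/s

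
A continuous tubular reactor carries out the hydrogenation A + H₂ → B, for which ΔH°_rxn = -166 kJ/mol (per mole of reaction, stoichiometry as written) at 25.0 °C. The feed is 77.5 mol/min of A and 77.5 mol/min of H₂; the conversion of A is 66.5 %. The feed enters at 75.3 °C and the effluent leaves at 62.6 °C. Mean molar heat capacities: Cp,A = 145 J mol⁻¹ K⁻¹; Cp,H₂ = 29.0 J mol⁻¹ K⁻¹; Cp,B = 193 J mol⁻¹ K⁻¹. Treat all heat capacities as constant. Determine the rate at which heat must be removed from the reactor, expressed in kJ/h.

Extent of reaction ξ = 0.665 × 77.5 = 51.538 mol/min
Reaction term: ξ·ΔH°_rxn = 51.538 × -166 = -8555.2 kJ/min
Sensible, feed 75.3→25 °C: -678.3 kJ/min
Outlet flows (mol/min): A 25.962, H₂ 25.962, B 51.538
Sensible, products 25→62.6 °C: 543.85 kJ/min
Q = ΔH = -8689.7 kJ/min = -144.83 kW
Heat removed = 521380 kJ/h

Q_out = 521000 kJ/h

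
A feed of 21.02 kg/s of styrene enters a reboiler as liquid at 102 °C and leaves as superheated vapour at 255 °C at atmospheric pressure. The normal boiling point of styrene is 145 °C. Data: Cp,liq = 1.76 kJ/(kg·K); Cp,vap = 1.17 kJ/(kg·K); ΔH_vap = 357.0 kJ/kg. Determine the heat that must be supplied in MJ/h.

Q = 42500 MJ/h

liquid 102→145 °C: 75.68 kJ/kg
vaporisation at 145 °C: 357 kJ/kg
vapour 145→255 °C: 128.7 kJ/kg
Δh = 75.68 + 357 + 128.7 = 561.38 kJ/kg
Q = ṁ·Δh = 21.02 kg/s × 561.38 kJ/kg = 11800 kJ/s
|Q| = 11800 kW = 42481 MJ/h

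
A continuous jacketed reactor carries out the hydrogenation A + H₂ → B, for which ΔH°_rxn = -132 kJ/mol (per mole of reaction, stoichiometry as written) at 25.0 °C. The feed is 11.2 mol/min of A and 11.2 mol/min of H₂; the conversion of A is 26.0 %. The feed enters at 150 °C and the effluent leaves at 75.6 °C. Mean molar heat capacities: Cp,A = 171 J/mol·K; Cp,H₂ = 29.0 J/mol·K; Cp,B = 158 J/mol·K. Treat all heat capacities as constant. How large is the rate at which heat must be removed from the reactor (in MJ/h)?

Q_out = 33.4 MJ/h

Extent of reaction ξ = 0.260 × 11.2 = 2.912 mol/min
Reaction term: ξ·ΔH°_rxn = 2.912 × -132 = -384.38 kJ/min
Sensible, feed 150→25 °C: -280 kJ/min
Outlet flows (mol/min): A 8.288, H₂ 8.288, B 2.912
Sensible, products 25→75.6 °C: 107.16 kJ/min
Q = ΔH = -557.23 kJ/min = -9.2871 kW
Heat removed = 33.434 MJ/h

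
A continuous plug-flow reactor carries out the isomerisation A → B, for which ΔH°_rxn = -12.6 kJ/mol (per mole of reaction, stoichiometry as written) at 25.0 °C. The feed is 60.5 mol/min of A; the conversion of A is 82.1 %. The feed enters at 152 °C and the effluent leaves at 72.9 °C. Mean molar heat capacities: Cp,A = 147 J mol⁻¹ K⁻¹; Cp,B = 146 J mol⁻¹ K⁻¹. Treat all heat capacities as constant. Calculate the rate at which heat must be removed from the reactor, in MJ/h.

Extent of reaction ξ = 0.821 × 60.5 = 49.67 mol/min
Reaction term: ξ·ΔH°_rxn = 49.67 × -12.6 = -625.85 kJ/min
Sensible, feed 152→25 °C: -1129.5 kJ/min
Outlet flows (mol/min): A 10.83, B 49.67
Sensible, products 25→72.9 °C: 423.62 kJ/min
Q = ΔH = -1331.7 kJ/min = -22.195 kW
Heat removed = 79.902 MJ/h

Q_out = 79.9 MJ/h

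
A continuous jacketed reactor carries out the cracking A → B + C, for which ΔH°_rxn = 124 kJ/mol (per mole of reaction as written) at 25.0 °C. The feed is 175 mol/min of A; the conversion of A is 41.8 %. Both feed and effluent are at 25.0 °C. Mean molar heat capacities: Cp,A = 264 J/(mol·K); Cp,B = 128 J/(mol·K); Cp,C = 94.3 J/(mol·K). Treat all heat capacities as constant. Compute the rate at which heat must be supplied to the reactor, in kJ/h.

Extent of reaction ξ = 0.418 × 175 = 73.15 mol/min
Reaction term: ξ·ΔH°_rxn = 73.15 × 124 = 9070.6 kJ/min
Q = ΔH = 9070.6 kJ/min = 151.18 kW
Heat supplied = 544240 kJ/h

Q_in = 544000 kJ/h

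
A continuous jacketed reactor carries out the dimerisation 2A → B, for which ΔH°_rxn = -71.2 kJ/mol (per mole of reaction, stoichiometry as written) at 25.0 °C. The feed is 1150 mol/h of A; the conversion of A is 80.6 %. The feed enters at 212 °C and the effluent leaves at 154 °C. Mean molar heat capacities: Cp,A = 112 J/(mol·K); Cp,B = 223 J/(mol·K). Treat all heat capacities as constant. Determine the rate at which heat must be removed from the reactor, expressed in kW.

Extent of reaction ξ = 0.806 × 1150 / 2 = 463.45 mol/h
Reaction term: ξ·ΔH°_rxn = 463.45 × -71.2 = -32998 kJ/h
Sensible, feed 212→25 °C: -24086 kJ/h
Outlet flows (mol/h): A 223.1, B 463.45
Sensible, products 25→154 °C: 16555 kJ/h
Q = ΔH = -40528 kJ/h = -11.258 kW
Heat removed = 11.258 kW

Q_out = 11.3 kW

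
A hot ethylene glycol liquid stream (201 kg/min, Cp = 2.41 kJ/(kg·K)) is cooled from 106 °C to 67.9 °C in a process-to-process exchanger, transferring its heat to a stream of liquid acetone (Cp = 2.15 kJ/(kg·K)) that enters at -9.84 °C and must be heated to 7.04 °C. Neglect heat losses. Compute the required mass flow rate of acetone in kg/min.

Heat released by hot stream: Q = 201 × 2.41 × (106 − 67.9) = 18456 kJ/min
Energy balance on cold side (adiabatic exchanger): Q = ṁ_c·Cp_c·(T_c,out − T_c,in)
ṁ_c = 18456 / [2.15 × (7.04 − -9.84)] = 508.54 kg/min

ṁ_c = 509 kg/min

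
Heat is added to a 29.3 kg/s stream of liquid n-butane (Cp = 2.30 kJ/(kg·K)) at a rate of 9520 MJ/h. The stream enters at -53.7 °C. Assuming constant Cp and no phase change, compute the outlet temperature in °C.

T_out = -14.5 °C

Q = 9520 MJ/h = 2644.4 kJ/s
ΔT = Q/(ṁ·Cp) = 2644.4/(29.3×2.30) = 39.241 K
T_out = -53.7 + 39.241 = -14.459 °C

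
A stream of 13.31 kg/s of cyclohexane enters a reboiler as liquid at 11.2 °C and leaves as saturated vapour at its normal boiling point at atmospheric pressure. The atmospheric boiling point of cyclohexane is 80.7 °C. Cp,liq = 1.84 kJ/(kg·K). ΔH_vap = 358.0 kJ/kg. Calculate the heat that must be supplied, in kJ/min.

Q = 388000 kJ/min

liquid 11.2→80.7 °C: 127.88 kJ/kg
vaporisation at 80.7 °C: 358 kJ/kg
Δh = 127.88 + 358 = 485.88 kJ/kg
Q = ṁ·Δh = 13.31 kg/s × 485.88 kJ/kg = 6467.1 kJ/s
|Q| = 6467.1 kW = 388020 kJ/min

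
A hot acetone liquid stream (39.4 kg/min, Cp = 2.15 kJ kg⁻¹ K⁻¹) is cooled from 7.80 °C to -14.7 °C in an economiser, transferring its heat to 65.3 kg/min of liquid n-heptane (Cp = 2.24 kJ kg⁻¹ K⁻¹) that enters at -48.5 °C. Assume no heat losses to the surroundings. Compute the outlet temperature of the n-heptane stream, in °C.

T_c,out = -35.5 °C

Heat released by hot stream: Q = 39.4 × 2.15 × (7.80 − -14.7) = 1906 kJ/min
Energy balance on cold side (adiabatic exchanger): Q = ṁ_c·Cp_c·(T_c,out − T_c,in)
T_c,out = -48.5 + 1906/(65.3 × 2.24) = -35.47 °C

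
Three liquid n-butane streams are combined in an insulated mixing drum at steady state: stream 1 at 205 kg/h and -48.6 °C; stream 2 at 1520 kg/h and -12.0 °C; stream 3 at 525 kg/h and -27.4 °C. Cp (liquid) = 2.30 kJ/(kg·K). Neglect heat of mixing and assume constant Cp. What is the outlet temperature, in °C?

T_out = -18.9 °C

Adiabatic, steady state ⇒ Σ ṁᵢCp,ᵢ(T_out − Tᵢ) = 0
Σ ṁᵢCp,ᵢTᵢ = 205×2.30×-48.6 + 1520×2.30×-12.0 + 525×2.30×-27.4 = -97952
Σ ṁᵢCp,ᵢ = 205×2.30 + 1520×2.30 + 525×2.30 = 5175
T_out = -97952 / 5175 = -18.928 °C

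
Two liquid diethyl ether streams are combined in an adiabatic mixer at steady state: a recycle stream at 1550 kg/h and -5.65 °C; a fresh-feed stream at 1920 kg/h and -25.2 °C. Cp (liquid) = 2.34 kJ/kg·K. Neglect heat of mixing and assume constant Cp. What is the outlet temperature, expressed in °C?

T_out = -16.5 °C

Energy balance with Q = 0: Σ ṁᵢCp,ᵢ(T_out − Tᵢ) = 0
T_out = Σ ṁᵢCp,ᵢTᵢ / Σ ṁᵢCp,ᵢ
      = -133710 / 8119.8 = -16.467 °C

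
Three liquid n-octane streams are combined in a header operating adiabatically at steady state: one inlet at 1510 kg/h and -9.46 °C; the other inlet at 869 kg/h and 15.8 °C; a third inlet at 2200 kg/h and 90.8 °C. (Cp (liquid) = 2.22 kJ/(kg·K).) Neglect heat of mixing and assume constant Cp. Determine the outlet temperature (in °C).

T_out = 43.5 °C

Adiabatic, steady state ⇒ Σ ṁᵢCp,ᵢ(T_out − Tᵢ) = 0
T_out = Σ ṁᵢCp,ᵢTᵢ / Σ ṁᵢCp,ᵢ
      = 442240 / 10165 = 43.504 °C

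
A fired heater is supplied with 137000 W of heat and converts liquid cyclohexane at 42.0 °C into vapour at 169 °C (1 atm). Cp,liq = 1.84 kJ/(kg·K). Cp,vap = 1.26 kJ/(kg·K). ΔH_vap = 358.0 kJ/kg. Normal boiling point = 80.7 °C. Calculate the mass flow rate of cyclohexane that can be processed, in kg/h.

ṁ = 913 kg/h

Δh = 1.84×(80.7−42.0) + 358.0 + 1.26×(169−80.7) = 540.47 kJ/kg
Q = 137000 W = 137 kJ/s = 493200 kJ/h
ṁ = Q/Δh = 493200 / 540.47 = 912.55 kg/h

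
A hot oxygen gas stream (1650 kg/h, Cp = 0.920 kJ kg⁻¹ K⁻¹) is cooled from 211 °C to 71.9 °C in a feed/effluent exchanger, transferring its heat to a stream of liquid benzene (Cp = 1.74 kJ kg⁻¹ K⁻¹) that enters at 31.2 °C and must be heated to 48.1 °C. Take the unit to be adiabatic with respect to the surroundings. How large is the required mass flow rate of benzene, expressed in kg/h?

ṁ_c = 7180 kg/h

Heat released by hot stream: Q = 1650 × 0.920 × (211 − 71.9) = 211150 kJ/h
Energy balance on cold side (adiabatic exchanger): Q = ṁ_c·Cp_c·(T_c,out − T_c,in)
ṁ_c = 211150 / [1.74 × (48.1 − 31.2)] = 7180.6 kg/h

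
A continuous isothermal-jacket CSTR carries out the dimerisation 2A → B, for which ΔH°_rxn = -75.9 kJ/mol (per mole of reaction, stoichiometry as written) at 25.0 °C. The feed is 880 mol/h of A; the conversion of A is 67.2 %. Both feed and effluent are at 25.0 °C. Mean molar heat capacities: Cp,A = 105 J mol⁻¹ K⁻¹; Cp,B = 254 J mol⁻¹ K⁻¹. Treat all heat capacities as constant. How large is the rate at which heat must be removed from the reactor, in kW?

Extent of reaction ξ = 0.672 × 880 / 2 = 295.68 mol/h
Reaction term: ξ·ΔH°_rxn = 295.68 × -75.9 = -22442 kJ/h
Q = ΔH = -22442 kJ/h = -6.2339 kW
Heat removed = 6.2339 kW

Q_out = 6.23 kW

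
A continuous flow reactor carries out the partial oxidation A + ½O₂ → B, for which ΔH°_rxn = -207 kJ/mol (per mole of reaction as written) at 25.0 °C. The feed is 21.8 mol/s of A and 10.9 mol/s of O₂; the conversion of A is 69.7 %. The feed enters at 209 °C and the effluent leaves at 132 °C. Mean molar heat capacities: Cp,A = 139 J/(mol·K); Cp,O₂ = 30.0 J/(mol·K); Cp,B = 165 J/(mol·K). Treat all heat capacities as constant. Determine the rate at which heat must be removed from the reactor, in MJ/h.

Extent of reaction ξ = 0.697 × 21.8 = 15.195 mol/s
Reaction term: ξ·ΔH°_rxn = 15.195 × -207 = -3145.3 kJ/s
Sensible, feed 209→25 °C: -617.72 kJ/s
Outlet flows (mol/s): A 6.6054, O₂ 3.3027, B 15.195
Sensible, products 25→132 °C: 377.1 kJ/s
Q = ΔH = -3385.9 kJ/s = -3385.9 kW
Heat removed = 12189 MJ/h

Q_out = 12200 MJ/h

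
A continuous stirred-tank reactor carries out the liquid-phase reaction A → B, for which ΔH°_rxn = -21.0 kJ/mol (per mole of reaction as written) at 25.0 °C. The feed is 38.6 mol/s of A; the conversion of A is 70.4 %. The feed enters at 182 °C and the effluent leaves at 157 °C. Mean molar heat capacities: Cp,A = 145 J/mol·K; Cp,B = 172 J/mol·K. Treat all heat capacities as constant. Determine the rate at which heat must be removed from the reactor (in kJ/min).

Q_out = 36800 kJ/min

Extent of reaction ξ = 0.704 × 38.6 = 27.174 mol/s
Reaction term: ξ·ΔH°_rxn = 27.174 × -21.0 = -570.66 kJ/s
Sensible, feed 182→25 °C: -878.73 kJ/s
Outlet flows (mol/s): A 11.426, B 27.174
Sensible, products 25→157 °C: 835.65 kJ/s
Q = ΔH = -613.74 kJ/s = -613.74 kW
Heat removed = 36824 kJ/min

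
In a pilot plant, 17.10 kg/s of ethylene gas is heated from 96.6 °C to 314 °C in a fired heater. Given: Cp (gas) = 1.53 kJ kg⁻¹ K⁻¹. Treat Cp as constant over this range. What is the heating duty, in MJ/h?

Q = 20500 MJ/h

Q = ṁ·Cp·ΔT = 17.10 × 1.53 × (314 − 96.6) = 5687.8 kJ/s
Heating duty = 20476 MJ/h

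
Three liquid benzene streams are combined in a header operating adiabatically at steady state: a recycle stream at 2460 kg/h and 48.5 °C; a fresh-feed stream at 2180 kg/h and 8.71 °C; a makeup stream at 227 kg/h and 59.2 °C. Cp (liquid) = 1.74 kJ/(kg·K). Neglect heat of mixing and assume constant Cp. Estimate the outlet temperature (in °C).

Adiabatic, steady state ⇒ Σ ṁᵢCp,ᵢ(T_out − Tᵢ) = 0
T_out = Σ ṁᵢCp,ᵢTᵢ / Σ ṁᵢCp,ᵢ
      = 264020 / 8468.6 = 31.177 °C

T_out = 31.2 °C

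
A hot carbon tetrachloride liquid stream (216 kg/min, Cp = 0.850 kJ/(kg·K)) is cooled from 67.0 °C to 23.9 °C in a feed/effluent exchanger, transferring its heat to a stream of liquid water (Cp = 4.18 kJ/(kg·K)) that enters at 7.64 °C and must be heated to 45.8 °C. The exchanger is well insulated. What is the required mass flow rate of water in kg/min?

ṁ_c = 49.6 kg/min

Heat released by hot stream: Q = 216 × 0.850 × (67.0 − 23.9) = 7913.2 kJ/min
Energy balance on cold side (adiabatic exchanger): Q = ṁ_c·Cp_c·(T_c,out − T_c,in)
ṁ_c = 7913.2 / [4.18 × (45.8 − 7.64)] = 49.61 kg/min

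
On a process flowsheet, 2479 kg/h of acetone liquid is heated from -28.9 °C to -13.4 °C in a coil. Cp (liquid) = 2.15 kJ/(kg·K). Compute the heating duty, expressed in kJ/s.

Q = 22.9 kJ/s

Q = ṁ·Cp·ΔT = 2479 × 2.15 × (-13.4 − -28.9) = 82613 kJ/h
Converting: 82613 / 3600 s = 22.948 kW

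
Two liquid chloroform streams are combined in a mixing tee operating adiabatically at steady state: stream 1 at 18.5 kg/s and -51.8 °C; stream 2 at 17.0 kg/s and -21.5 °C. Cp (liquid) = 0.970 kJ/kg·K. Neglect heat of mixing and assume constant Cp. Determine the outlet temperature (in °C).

Adiabatic, steady state ⇒ Σ ṁᵢCp,ᵢ(T_out − Tᵢ) = 0
T_out = Σ ṁᵢCp,ᵢTᵢ / Σ ṁᵢCp,ᵢ
      = -1284.1 / 34.435 = -37.29 °C

T_out = -37.3 °C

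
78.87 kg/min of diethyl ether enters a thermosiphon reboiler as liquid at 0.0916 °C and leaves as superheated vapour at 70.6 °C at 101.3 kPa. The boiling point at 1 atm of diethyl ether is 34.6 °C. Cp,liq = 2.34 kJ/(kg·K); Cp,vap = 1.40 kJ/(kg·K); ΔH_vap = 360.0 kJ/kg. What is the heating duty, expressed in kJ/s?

Q = 646 kJ/s

liquid 0.0916→34.6 °C: 80.75 kJ/kg
vaporisation at 34.6 °C: 360 kJ/kg
vapour 34.6→70.6 °C: 50.4 kJ/kg
Δh = 80.75 + 360 + 50.4 = 491.15 kJ/kg
Q = ṁ·Δh = 78.87 kg/min × 491.15 kJ/kg = 38737 kJ/min
|Q| = 645.62 kW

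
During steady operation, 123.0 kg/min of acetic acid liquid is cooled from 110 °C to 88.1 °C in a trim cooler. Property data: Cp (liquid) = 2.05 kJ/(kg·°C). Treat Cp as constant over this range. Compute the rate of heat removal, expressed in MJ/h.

Q_c = 331 MJ/h

Q = ṁ·Cp·ΔT = 123.0 × 2.05 × (88.1 − 110) = -5522.1 kJ/min
Converting: 5522.1 / 60 s = 92.035 kW
Cooling duty = 331.33 MJ/h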